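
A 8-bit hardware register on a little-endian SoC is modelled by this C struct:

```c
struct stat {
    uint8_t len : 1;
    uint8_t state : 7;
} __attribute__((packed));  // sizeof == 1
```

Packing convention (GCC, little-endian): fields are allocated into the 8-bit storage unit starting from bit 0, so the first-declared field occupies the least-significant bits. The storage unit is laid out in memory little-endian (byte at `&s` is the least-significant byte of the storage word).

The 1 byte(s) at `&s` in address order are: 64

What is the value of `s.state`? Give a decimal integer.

[0]=0x64 (little-endian) → word 0x64
len [0+:1] = (word>>0) & 0x1 = 0
state [1+:7] = (word>>1) & 0x7f = 50  ←

50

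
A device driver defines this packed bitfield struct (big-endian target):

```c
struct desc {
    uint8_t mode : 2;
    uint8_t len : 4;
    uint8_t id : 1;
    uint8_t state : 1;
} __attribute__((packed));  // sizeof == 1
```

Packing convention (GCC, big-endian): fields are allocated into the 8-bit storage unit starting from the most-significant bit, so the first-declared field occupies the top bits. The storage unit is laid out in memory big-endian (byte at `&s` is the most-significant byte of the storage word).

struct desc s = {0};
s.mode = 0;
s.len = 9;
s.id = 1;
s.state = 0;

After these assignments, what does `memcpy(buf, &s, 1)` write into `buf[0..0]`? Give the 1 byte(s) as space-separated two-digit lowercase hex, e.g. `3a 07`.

[6+:2] mode=0 & 0x3 = 0x0; word=0x00
[2+:4] len=9 & 0xf = 0x9; word=0x24
[1+:1] id=1 & 0x1 = 0x1; word=0x26
[0+:1] state=0 & 0x1 = 0x0; word=0x26
word = 0x26 → big-endian bytes:
  [0]=0x26

26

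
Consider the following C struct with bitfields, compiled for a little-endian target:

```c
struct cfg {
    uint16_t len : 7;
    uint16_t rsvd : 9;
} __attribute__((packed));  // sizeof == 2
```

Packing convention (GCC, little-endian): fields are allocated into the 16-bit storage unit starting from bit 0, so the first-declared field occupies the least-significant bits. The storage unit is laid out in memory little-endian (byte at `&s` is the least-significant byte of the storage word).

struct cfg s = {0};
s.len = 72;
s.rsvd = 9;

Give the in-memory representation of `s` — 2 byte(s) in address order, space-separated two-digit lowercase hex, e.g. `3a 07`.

len (7b) val=72 bits=0x48 at bit 0: 0x0048
rsvd (9b) val=9 bits=0x9 at bit 7: 0x04c8
word = 0x04c8 → little-endian bytes:
  [0]=0xc8  [1]=0x04

c8 04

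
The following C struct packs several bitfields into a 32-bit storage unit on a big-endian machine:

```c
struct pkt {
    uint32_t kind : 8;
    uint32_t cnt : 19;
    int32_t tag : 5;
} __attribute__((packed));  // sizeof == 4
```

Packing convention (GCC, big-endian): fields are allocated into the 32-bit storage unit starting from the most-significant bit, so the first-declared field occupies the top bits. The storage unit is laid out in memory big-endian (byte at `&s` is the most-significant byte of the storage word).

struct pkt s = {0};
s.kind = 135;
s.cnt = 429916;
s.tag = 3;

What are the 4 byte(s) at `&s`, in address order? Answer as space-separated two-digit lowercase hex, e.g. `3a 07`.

87 d1 eb 83

kind:8 = 135 → 0x87 << 24 → word 0x87000000
cnt:19 = 429916 → 0x68f5c << 5 → word 0x87d1eb80
tag:5 = 3 → 0x3 << 0 → word 0x87d1eb83
word = 0x87d1eb83 → big-endian bytes:
  [0]=0x87  [1]=0xd1  [2]=0xeb  [3]=0x83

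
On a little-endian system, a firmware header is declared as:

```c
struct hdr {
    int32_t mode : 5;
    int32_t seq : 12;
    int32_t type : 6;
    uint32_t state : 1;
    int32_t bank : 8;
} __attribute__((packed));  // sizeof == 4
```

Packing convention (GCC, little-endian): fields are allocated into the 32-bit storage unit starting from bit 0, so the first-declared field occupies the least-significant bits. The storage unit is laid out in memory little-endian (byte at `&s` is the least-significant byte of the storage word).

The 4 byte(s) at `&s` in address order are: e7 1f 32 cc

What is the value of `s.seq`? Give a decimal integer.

255

[0]=0xe7 [1]=0x1f [2]=0x32 [3]=0xcc (little-endian) → word 0xcc321fe7
mode [0+:5] = (word>>0) & 0x1f = 7
seq [5+:12] = (word>>5) & 0xfff = 255  ←
type [17+:6] = (word>>17) & 0x3f = 25
state [23+:1] = (word>>23) & 0x1 = 0
bank [24+:8] = (word>>24) & 0xff = 204
seq signed 12b, MSB=0: value = 255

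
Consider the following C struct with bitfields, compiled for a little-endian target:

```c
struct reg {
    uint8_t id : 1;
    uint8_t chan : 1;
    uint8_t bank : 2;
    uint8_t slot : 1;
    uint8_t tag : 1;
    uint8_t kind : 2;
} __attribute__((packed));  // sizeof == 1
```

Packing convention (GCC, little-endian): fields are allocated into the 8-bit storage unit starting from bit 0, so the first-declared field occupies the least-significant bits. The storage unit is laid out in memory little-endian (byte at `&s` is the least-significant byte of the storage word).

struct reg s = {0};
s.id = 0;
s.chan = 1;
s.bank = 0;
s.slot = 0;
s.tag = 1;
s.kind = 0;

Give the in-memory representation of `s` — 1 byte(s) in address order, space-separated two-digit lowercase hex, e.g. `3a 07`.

22

[0+:1] id=0 & 0x1 = 0x0; word=0x00
[1+:1] chan=1 & 0x1 = 0x1; word=0x02
[2+:2] bank=0 & 0x3 = 0x0; word=0x02
[4+:1] slot=0 & 0x1 = 0x0; word=0x02
[5+:1] tag=1 & 0x1 = 0x1; word=0x22
[6+:2] kind=0 & 0x3 = 0x0; word=0x22
word = 0x22 → little-endian bytes:
  [0]=0x22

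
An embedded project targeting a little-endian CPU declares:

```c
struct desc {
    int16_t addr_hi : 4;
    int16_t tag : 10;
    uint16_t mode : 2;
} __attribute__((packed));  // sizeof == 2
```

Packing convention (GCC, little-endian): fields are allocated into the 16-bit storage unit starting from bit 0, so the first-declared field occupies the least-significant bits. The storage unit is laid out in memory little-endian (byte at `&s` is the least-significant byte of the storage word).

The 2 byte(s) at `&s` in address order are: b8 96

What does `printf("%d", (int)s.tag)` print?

363

[0]=0xb8 [1]=0x96 (little-endian) → word 0x96b8
addr_hi:4 @ bit 0 → (0x96b8>>0)&0xf = 0x8
tag:10 @ bit 4 → (0x96b8>>4)&0x3ff = 0x16b  ←
mode:2 @ bit 14 → (0x96b8>>14)&0x3 = 0x2
tag signed 10b, MSB=0: value = 363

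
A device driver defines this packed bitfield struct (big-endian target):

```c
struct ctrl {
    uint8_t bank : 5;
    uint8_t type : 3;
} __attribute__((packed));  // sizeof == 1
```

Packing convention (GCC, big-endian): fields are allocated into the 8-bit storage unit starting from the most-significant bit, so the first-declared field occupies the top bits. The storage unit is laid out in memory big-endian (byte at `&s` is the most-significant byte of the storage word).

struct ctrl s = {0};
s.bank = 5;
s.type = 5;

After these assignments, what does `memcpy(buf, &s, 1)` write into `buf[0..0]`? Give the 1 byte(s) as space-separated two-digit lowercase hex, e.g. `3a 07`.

bank (5b) val=5 bits=0x5 at bit 3: 0x28
type (3b) val=5 bits=0x5 at bit 0: 0x2d
word = 0x2d → big-endian bytes:
  [0]=0x2d

2d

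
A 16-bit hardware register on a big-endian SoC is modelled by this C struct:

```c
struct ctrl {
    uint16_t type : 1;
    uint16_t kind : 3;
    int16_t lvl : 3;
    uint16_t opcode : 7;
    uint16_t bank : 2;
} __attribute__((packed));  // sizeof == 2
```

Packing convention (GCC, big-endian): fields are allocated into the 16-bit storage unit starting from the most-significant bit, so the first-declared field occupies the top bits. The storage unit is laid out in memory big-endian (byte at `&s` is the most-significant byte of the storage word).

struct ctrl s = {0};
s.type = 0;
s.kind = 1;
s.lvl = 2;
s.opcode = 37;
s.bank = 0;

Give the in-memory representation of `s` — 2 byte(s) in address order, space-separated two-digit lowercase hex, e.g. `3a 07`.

14 94

type:1 = 0 → 0x0 << 15 → word 0x0000
kind:3 = 1 → 0x1 << 12 → word 0x1000
lvl:3 = 2 → 0x2 << 9 → word 0x1400
opcode:7 = 37 → 0x25 << 2 → word 0x1494
bank:2 = 0 → 0x0 << 0 → word 0x1494
word = 0x1494 → big-endian bytes:
  [0]=0x14  [1]=0x94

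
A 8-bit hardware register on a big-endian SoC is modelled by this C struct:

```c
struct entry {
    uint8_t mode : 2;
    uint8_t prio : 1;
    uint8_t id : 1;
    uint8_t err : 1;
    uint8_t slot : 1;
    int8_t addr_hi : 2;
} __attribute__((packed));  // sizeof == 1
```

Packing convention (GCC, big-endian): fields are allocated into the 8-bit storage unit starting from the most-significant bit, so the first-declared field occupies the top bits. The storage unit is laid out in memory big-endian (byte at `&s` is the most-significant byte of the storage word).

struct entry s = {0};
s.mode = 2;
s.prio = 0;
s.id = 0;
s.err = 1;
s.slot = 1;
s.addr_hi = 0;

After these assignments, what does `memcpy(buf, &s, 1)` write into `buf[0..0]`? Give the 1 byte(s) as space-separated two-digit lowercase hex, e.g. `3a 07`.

8c

mode:2 = 2 → 0x2 << 6 → word 0x80
prio:1 = 0 → 0x0 << 5 → word 0x80
id:1 = 0 → 0x0 << 4 → word 0x80
err:1 = 1 → 0x1 << 3 → word 0x88
slot:1 = 1 → 0x1 << 2 → word 0x8c
addr_hi:2 = 0 → 0x0 << 0 → word 0x8c
word = 0x8c → big-endian bytes:
  [0]=0x8c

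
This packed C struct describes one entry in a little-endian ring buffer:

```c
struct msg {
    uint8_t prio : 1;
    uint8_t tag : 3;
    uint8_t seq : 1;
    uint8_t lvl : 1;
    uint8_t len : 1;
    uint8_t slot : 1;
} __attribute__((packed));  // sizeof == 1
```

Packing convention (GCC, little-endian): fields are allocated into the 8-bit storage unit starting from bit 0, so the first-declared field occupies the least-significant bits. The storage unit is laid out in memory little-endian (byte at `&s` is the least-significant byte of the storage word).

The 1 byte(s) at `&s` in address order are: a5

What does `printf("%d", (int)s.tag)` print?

2

[0]=0xa5 (little-endian) → word 0xa5
prio:1 @ bit 0 → (0xa5>>0)&0x1 = 0x1
tag:3 @ bit 1 → (0xa5>>1)&0x7 = 0x2  ←
seq:1 @ bit 4 → (0xa5>>4)&0x1 = 0x0
lvl:1 @ bit 5 → (0xa5>>5)&0x1 = 0x1
len:1 @ bit 6 → (0xa5>>6)&0x1 = 0x0
slot:1 @ bit 7 → (0xa5>>7)&0x1 = 0x1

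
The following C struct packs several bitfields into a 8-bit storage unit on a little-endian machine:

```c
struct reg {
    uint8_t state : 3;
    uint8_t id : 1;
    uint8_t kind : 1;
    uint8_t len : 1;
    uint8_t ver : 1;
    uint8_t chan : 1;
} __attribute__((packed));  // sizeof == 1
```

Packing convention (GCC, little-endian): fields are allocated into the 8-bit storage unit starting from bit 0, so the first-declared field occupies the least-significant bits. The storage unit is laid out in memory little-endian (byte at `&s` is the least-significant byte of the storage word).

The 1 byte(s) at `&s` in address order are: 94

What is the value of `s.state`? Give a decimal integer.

[0]=0x94 (little-endian) → word 0x94
state [0+:3] = (word>>0) & 0x7 = 4  ←
id [3+:1] = (word>>3) & 0x1 = 0
kind [4+:1] = (word>>4) & 0x1 = 1
len [5+:1] = (word>>5) & 0x1 = 0
ver [6+:1] = (word>>6) & 0x1 = 0
chan [7+:1] = (word>>7) & 0x1 = 1

4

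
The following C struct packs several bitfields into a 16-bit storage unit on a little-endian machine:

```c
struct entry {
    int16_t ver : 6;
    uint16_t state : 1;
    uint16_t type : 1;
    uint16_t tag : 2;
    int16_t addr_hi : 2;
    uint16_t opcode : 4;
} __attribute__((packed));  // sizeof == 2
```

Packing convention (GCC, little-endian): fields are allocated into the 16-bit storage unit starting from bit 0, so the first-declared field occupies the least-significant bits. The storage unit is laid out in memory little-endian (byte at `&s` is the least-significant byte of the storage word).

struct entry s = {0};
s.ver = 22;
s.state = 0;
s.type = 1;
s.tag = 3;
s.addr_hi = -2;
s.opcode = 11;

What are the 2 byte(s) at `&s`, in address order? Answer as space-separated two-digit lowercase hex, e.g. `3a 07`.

96 bb

ver (6b) val=22 bits=0x16 at bit 0: 0x0016
state (1b) val=0 bits=0x0 at bit 6: 0x0016
type (1b) val=1 bits=0x1 at bit 7: 0x0096
tag (2b) val=3 bits=0x3 at bit 8: 0x0396
addr_hi (2b) val=-2 bits=0x2 at bit 10: 0x0b96
opcode (4b) val=11 bits=0xb at bit 12: 0xbb96
word = 0xbb96 → little-endian bytes:
  [0]=0x96  [1]=0xbb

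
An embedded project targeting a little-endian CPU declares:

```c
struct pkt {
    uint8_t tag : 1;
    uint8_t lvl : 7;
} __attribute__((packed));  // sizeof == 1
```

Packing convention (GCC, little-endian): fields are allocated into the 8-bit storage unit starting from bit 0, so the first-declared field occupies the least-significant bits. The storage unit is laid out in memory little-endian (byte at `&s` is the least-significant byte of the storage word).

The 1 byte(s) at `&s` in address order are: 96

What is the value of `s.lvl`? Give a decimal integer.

75

[0]=0x96 (little-endian) → word 0x96
tag:1 @ bit 0 → (0x96>>0)&0x1 = 0x0
lvl:7 @ bit 1 → (0x96>>1)&0x7f = 0x4b  ←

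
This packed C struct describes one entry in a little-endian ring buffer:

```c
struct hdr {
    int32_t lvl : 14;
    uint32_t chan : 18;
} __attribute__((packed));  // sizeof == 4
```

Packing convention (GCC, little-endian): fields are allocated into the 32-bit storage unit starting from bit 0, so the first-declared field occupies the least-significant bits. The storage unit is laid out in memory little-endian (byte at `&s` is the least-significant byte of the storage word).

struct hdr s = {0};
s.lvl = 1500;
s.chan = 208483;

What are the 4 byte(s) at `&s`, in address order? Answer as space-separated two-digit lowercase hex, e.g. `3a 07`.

dc c5 98 cb

[0+:14] lvl=1500 & 0x3fff = 0x5dc; word=0x000005dc
[14+:18] chan=208483 & 0x3ffff = 0x32e63; word=0xcb98c5dc
word = 0xcb98c5dc → little-endian bytes:
  [0]=0xdc  [1]=0xc5  [2]=0x98  [3]=0xcb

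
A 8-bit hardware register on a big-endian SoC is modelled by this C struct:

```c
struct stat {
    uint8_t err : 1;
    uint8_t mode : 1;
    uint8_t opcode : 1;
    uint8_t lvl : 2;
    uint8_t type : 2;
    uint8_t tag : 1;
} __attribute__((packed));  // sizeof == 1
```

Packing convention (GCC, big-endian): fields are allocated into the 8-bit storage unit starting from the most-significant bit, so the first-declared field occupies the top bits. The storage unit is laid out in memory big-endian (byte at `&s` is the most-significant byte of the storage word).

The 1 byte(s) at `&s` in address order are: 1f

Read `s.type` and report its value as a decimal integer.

3

[0]=0x1f (big-endian) → word 0x1f
err:1 @ bit 7 → (0x1f>>7)&0x1 = 0x0
mode:1 @ bit 6 → (0x1f>>6)&0x1 = 0x0
opcode:1 @ bit 5 → (0x1f>>5)&0x1 = 0x0
lvl:2 @ bit 3 → (0x1f>>3)&0x3 = 0x3
type:2 @ bit 1 → (0x1f>>1)&0x3 = 0x3  ←
tag:1 @ bit 0 → (0x1f>>0)&0x1 = 0x1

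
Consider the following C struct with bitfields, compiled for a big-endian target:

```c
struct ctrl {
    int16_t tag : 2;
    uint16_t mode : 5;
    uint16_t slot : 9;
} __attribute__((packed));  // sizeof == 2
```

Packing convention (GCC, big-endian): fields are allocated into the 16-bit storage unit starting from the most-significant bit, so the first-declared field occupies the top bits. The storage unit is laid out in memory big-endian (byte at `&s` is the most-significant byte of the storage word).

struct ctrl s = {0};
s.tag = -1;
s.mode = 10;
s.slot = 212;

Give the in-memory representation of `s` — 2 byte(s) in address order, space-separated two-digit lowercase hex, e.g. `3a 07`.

d4 d4

[14+:2] tag=-1 & 0x3 = 0x3; word=0xc000
[9+:5] mode=10 & 0x1f = 0xa; word=0xd400
[0+:9] slot=212 & 0x1ff = 0xd4; word=0xd4d4
word = 0xd4d4 → big-endian bytes:
  [0]=0xd4  [1]=0xd4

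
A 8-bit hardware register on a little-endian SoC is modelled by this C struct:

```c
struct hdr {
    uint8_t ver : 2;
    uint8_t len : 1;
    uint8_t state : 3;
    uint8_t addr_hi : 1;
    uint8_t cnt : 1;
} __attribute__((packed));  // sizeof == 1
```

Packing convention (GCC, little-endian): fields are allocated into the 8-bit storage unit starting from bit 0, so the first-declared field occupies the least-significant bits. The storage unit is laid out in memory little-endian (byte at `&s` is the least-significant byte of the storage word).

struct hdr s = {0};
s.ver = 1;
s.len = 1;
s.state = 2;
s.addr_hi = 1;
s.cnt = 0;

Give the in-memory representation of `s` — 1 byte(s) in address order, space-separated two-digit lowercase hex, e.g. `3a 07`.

55

ver (2b) val=1 bits=0x1 at bit 0: 0x01
len (1b) val=1 bits=0x1 at bit 2: 0x05
state (3b) val=2 bits=0x2 at bit 3: 0x15
addr_hi (1b) val=1 bits=0x1 at bit 6: 0x55
cnt (1b) val=0 bits=0x0 at bit 7: 0x55
word = 0x55 → little-endian bytes:
  [0]=0x55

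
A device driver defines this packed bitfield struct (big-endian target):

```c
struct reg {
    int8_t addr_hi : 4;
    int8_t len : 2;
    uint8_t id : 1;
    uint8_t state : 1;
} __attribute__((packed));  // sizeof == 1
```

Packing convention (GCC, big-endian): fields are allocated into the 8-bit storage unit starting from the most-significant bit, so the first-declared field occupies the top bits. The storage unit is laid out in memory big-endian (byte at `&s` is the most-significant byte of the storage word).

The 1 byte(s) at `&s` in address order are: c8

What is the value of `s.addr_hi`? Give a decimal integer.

-4

[0]=0xc8 (big-endian) → word 0xc8
addr_hi:4 @ bit 4 → (0xc8>>4)&0xf = 0xc  ←
len:2 @ bit 2 → (0xc8>>2)&0x3 = 0x2
id:1 @ bit 1 → (0xc8>>1)&0x1 = 0x0
state:1 @ bit 0 → (0xc8>>0)&0x1 = 0x0
addr_hi signed 4b, MSB=1: 12 - 16 = -4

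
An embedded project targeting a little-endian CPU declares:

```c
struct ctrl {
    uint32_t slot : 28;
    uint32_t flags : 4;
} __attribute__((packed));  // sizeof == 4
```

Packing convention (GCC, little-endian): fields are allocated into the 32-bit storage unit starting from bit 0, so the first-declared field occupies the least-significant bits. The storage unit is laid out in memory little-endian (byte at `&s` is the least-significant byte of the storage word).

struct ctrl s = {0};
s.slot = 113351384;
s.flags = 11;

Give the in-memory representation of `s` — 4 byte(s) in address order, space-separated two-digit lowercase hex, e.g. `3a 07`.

slot:28 = 113351384 → 0x6c19ad8 << 0 → word 0x06c19ad8
flags:4 = 11 → 0xb << 28 → word 0xb6c19ad8
word = 0xb6c19ad8 → little-endian bytes:
  [0]=0xd8  [1]=0x9a  [2]=0xc1  [3]=0xb6

d8 9a c1 b6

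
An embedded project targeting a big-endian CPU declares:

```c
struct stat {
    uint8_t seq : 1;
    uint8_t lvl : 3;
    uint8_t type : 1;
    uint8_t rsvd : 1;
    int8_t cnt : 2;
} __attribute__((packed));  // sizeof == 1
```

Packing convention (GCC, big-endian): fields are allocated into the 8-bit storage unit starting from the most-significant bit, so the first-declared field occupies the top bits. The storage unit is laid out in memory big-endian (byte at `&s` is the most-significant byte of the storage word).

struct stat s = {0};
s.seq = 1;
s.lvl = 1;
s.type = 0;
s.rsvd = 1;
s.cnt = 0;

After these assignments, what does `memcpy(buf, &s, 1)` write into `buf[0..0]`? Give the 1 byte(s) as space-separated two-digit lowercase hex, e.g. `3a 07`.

94

seq:1 = 1 → 0x1 << 7 → word 0x80
lvl:3 = 1 → 0x1 << 4 → word 0x90
type:1 = 0 → 0x0 << 3 → word 0x90
rsvd:1 = 1 → 0x1 << 2 → word 0x94
cnt:2 = 0 → 0x0 << 0 → word 0x94
word = 0x94 → big-endian bytes:
  [0]=0x94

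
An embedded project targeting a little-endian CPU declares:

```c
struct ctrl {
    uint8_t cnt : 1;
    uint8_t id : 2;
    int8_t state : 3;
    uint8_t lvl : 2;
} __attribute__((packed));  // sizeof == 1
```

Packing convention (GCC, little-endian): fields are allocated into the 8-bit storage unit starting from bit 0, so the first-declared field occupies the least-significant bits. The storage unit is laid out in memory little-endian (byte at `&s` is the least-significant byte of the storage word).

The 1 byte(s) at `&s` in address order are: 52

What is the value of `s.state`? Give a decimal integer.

2

[0]=0x52 (little-endian) → word 0x52
cnt:1 @ bit 0 → (0x52>>0)&0x1 = 0x0
id:2 @ bit 1 → (0x52>>1)&0x3 = 0x1
state:3 @ bit 3 → (0x52>>3)&0x7 = 0x2  ←
lvl:2 @ bit 6 → (0x52>>6)&0x3 = 0x1
state signed 3b, MSB=0: value = 2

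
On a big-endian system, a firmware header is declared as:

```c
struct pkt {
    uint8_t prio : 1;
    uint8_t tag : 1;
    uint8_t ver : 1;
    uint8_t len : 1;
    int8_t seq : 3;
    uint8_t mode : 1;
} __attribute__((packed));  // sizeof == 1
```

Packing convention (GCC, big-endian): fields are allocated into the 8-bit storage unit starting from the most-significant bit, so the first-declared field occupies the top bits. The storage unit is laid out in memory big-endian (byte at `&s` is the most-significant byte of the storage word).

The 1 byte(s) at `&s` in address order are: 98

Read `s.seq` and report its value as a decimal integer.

[0]=0x98 (big-endian) → word 0x98
prio [7+:1] = (word>>7) & 0x1 = 1
tag [6+:1] = (word>>6) & 0x1 = 0
ver [5+:1] = (word>>5) & 0x1 = 0
len [4+:1] = (word>>4) & 0x1 = 1
seq [1+:3] = (word>>1) & 0x7 = 4  ←
mode [0+:1] = (word>>0) & 0x1 = 0
seq signed 3b, MSB=1: 4 - 8 = -4

-4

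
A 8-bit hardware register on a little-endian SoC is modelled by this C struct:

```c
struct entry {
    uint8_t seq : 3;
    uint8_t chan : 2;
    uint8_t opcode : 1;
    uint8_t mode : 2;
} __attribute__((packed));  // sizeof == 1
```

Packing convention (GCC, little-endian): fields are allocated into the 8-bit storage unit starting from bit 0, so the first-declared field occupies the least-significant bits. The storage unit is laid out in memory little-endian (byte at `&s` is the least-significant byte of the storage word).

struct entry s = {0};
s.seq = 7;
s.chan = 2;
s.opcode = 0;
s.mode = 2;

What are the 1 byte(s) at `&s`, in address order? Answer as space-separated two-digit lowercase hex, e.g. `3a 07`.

97

seq (3b) val=7 bits=0x7 at bit 0: 0x07
chan (2b) val=2 bits=0x2 at bit 3: 0x17
opcode (1b) val=0 bits=0x0 at bit 5: 0x17
mode (2b) val=2 bits=0x2 at bit 6: 0x97
word = 0x97 → little-endian bytes:
  [0]=0x97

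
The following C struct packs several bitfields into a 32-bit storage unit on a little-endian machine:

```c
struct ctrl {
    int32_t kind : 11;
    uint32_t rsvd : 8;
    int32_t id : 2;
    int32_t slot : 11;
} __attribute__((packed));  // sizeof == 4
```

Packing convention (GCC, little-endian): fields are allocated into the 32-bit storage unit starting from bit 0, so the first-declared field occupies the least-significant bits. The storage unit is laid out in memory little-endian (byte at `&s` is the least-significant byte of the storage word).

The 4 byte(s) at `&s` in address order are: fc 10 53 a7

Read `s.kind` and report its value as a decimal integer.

[0]=0xfc [1]=0x10 [2]=0x53 [3]=0xa7 (little-endian) → word 0xa75310fc
kind:11 @ bit 0 → (0xa75310fc>>0)&0x7ff = 0xfc  ←
rsvd:8 @ bit 11 → (0xa75310fc>>11)&0xff = 0x62
id:2 @ bit 19 → (0xa75310fc>>19)&0x3 = 0x2
slot:11 @ bit 21 → (0xa75310fc>>21)&0x7ff = 0x53a
kind signed 11b, MSB=0: value = 252

252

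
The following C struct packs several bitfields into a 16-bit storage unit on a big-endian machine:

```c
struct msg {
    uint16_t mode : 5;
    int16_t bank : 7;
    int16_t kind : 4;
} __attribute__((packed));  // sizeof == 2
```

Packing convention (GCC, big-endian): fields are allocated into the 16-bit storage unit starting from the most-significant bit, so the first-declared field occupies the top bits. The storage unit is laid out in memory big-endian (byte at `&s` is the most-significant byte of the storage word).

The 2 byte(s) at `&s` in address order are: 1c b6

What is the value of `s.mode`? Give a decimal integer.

[0]=0x1c [1]=0xb6 (big-endian) → word 0x1cb6
mode:5 @ bit 11 → (0x1cb6>>11)&0x1f = 0x3  ←
bank:7 @ bit 4 → (0x1cb6>>4)&0x7f = 0x4b
kind:4 @ bit 0 → (0x1cb6>>0)&0xf = 0x6

3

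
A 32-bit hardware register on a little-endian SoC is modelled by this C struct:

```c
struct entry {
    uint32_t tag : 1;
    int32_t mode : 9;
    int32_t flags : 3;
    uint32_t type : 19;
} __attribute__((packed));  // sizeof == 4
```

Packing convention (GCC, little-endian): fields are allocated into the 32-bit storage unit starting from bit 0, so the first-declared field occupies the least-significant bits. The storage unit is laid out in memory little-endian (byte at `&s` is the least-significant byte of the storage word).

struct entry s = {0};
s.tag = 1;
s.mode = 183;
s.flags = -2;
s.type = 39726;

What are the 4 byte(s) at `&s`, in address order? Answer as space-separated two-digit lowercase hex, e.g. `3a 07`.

6f d9 65 13

[0+:1] tag=1 & 0x1 = 0x1; word=0x00000001
[1+:9] mode=183 & 0x1ff = 0xb7; word=0x0000016f
[10+:3] flags=-2 & 0x7 = 0x6; word=0x0000196f
[13+:19] type=39726 & 0x7ffff = 0x9b2e; word=0x1365d96f
word = 0x1365d96f → little-endian bytes:
  [0]=0x6f  [1]=0xd9  [2]=0x65  [3]=0x13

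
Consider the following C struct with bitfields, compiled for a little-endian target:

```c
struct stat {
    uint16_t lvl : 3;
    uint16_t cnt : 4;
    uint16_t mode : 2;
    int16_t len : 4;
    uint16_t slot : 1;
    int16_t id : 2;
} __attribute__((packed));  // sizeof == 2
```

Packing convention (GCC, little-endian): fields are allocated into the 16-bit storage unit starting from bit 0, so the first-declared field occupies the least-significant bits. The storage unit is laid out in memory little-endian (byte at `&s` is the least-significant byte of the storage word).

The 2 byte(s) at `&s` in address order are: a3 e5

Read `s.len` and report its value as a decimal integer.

2

[0]=0xa3 [1]=0xe5 (little-endian) → word 0xe5a3
lvl:3 @ bit 0 → (0xe5a3>>0)&0x7 = 0x3
cnt:4 @ bit 3 → (0xe5a3>>3)&0xf = 0x4
mode:2 @ bit 7 → (0xe5a3>>7)&0x3 = 0x3
len:4 @ bit 9 → (0xe5a3>>9)&0xf = 0x2  ←
slot:1 @ bit 13 → (0xe5a3>>13)&0x1 = 0x1
id:2 @ bit 14 → (0xe5a3>>14)&0x3 = 0x3
len signed 4b, MSB=0: value = 2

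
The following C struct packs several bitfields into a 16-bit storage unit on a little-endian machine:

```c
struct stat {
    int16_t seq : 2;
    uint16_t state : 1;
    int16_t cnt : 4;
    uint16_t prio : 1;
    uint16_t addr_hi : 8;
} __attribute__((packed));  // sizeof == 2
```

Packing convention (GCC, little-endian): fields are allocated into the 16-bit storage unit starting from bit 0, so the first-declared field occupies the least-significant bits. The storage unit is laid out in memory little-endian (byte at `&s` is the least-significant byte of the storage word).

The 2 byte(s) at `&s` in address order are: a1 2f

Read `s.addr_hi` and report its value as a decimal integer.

47

[0]=0xa1 [1]=0x2f (little-endian) → word 0x2fa1
seq [0+:2] = (word>>0) & 0x3 = 1
state [2+:1] = (word>>2) & 0x1 = 0
cnt [3+:4] = (word>>3) & 0xf = 4
prio [7+:1] = (word>>7) & 0x1 = 1
addr_hi [8+:8] = (word>>8) & 0xff = 47  ←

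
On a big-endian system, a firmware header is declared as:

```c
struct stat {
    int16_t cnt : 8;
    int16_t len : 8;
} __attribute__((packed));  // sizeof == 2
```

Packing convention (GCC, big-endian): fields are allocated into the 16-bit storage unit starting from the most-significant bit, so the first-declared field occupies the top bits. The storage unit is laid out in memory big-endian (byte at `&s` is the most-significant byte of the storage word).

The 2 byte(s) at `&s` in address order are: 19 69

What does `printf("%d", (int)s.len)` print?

[0]=0x19 [1]=0x69 (big-endian) → word 0x1969
cnt [8+:8] = (word>>8) & 0xff = 25
len [0+:8] = (word>>0) & 0xff = 105  ←
len signed 8b, MSB=0: value = 105

105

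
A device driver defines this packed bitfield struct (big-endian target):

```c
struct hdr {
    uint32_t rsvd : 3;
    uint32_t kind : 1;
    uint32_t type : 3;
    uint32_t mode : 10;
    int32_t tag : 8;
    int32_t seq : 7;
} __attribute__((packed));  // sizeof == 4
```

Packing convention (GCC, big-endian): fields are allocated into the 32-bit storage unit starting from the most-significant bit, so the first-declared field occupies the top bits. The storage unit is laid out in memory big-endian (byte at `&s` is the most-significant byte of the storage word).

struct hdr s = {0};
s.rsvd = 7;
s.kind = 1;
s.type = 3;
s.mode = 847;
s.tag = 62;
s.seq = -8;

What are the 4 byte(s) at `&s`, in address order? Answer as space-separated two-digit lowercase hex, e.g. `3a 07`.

f7 a7 9f 78

rsvd:3 = 7 → 0x7 << 29 → word 0xe0000000
kind:1 = 1 → 0x1 << 28 → word 0xf0000000
type:3 = 3 → 0x3 << 25 → word 0xf6000000
mode:10 = 847 → 0x34f << 15 → word 0xf7a78000
tag:8 = 62 → 0x3e << 7 → word 0xf7a79f00
seq:7 = -8 → 0x78 << 0 → word 0xf7a79f78
word = 0xf7a79f78 → big-endian bytes:
  [0]=0xf7  [1]=0xa7  [2]=0x9f  [3]=0x78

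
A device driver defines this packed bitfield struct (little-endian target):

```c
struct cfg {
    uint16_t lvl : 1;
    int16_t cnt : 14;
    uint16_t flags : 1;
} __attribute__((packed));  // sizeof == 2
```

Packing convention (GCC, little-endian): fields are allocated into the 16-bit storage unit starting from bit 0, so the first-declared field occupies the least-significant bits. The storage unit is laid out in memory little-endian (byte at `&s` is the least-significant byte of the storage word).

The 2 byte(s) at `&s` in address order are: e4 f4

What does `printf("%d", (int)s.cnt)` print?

[0]=0xe4 [1]=0xf4 (little-endian) → word 0xf4e4
lvl:1 @ bit 0 → (0xf4e4>>0)&0x1 = 0x0
cnt:14 @ bit 1 → (0xf4e4>>1)&0x3fff = 0x3a72  ←
flags:1 @ bit 15 → (0xf4e4>>15)&0x1 = 0x1
cnt signed 14b, MSB=1: 14962 - 16384 = -1422

-1422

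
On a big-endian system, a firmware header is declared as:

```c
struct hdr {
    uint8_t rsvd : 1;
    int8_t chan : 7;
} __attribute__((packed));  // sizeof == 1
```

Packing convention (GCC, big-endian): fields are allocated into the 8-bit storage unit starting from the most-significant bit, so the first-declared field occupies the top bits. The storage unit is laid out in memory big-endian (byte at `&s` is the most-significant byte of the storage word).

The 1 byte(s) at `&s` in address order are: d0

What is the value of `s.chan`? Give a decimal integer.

[0]=0xd0 (big-endian) → word 0xd0
rsvd:1 @ bit 7 → (0xd0>>7)&0x1 = 0x1
chan:7 @ bit 0 → (0xd0>>0)&0x7f = 0x50  ←
chan signed 7b, MSB=1: 80 - 128 = -48

-48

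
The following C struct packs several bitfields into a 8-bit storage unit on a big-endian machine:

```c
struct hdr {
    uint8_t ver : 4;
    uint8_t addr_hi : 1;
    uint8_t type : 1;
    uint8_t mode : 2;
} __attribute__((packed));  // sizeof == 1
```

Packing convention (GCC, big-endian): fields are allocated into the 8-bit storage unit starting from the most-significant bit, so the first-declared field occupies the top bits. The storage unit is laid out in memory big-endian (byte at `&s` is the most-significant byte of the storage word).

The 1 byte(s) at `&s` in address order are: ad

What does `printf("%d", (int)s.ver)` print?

[0]=0xad (big-endian) → word 0xad
ver:4 @ bit 4 → (0xad>>4)&0xf = 0xa  ←
addr_hi:1 @ bit 3 → (0xad>>3)&0x1 = 0x1
type:1 @ bit 2 → (0xad>>2)&0x1 = 0x1
mode:2 @ bit 0 → (0xad>>0)&0x3 = 0x1

10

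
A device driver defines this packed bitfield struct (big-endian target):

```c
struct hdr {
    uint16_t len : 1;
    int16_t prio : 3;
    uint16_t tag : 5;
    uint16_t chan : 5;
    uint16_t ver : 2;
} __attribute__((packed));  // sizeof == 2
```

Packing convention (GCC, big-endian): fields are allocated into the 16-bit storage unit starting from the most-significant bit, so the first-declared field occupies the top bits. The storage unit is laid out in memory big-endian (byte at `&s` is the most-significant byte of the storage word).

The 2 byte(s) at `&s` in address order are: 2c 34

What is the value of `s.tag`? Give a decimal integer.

24

[0]=0x2c [1]=0x34 (big-endian) → word 0x2c34
len:1 @ bit 15 → (0x2c34>>15)&0x1 = 0x0
prio:3 @ bit 12 → (0x2c34>>12)&0x7 = 0x2
tag:5 @ bit 7 → (0x2c34>>7)&0x1f = 0x18  ←
chan:5 @ bit 2 → (0x2c34>>2)&0x1f = 0xd
ver:2 @ bit 0 → (0x2c34>>0)&0x3 = 0x0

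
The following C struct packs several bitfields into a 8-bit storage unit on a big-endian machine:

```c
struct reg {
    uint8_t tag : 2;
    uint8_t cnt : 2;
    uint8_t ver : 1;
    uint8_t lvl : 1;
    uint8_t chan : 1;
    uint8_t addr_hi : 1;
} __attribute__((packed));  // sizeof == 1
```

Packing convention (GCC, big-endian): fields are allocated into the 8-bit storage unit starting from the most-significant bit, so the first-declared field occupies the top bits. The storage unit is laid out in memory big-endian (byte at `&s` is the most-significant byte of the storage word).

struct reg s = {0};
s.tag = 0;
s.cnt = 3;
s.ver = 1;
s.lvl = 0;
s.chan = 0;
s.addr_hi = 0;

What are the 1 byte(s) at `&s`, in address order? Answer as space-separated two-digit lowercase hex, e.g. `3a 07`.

[6+:2] tag=0 & 0x3 = 0x0; word=0x00
[4+:2] cnt=3 & 0x3 = 0x3; word=0x30
[3+:1] ver=1 & 0x1 = 0x1; word=0x38
[2+:1] lvl=0 & 0x1 = 0x0; word=0x38
[1+:1] chan=0 & 0x1 = 0x0; word=0x38
[0+:1] addr_hi=0 & 0x1 = 0x0; word=0x38
word = 0x38 → big-endian bytes:
  [0]=0x38

38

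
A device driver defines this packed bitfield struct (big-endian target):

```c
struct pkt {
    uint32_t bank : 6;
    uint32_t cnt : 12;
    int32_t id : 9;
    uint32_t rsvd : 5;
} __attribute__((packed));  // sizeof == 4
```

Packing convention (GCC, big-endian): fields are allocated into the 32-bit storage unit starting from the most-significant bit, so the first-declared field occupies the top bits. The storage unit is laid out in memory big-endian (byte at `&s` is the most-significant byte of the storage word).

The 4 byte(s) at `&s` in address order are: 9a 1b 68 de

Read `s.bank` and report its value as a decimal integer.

[0]=0x9a [1]=0x1b [2]=0x68 [3]=0xde (big-endian) → word 0x9a1b68de
bank [26+:6] = (word>>26) & 0x3f = 38  ←
cnt [14+:12] = (word>>14) & 0xfff = 2157
id [5+:9] = (word>>5) & 0x1ff = 326
rsvd [0+:5] = (word>>0) & 0x1f = 30

38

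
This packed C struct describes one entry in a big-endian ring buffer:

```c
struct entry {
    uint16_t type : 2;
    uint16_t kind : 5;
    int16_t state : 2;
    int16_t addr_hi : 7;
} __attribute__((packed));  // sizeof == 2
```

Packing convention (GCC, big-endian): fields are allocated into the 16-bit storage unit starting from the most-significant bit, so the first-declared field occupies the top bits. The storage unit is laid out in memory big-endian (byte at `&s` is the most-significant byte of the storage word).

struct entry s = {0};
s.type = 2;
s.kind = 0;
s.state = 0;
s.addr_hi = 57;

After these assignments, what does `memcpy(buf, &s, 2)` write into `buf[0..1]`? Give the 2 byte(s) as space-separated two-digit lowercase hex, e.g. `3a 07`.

[14+:2] type=2 & 0x3 = 0x2; word=0x8000
[9+:5] kind=0 & 0x1f = 0x0; word=0x8000
[7+:2] state=0 & 0x3 = 0x0; word=0x8000
[0+:7] addr_hi=57 & 0x7f = 0x39; word=0x8039
word = 0x8039 → big-endian bytes:
  [0]=0x80  [1]=0x39

80 39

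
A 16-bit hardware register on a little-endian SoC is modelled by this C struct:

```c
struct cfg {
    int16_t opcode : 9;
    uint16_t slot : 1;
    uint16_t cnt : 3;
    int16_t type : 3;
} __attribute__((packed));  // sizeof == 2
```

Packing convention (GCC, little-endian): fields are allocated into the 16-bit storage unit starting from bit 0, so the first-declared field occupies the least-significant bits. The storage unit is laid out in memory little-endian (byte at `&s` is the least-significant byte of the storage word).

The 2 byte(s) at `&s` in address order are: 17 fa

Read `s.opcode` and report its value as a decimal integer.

23

[0]=0x17 [1]=0xfa (little-endian) → word 0xfa17
opcode [0+:9] = (word>>0) & 0x1ff = 23  ←
slot [9+:1] = (word>>9) & 0x1 = 1
cnt [10+:3] = (word>>10) & 0x7 = 6
type [13+:3] = (word>>13) & 0x7 = 7
opcode signed 9b, MSB=0: value = 23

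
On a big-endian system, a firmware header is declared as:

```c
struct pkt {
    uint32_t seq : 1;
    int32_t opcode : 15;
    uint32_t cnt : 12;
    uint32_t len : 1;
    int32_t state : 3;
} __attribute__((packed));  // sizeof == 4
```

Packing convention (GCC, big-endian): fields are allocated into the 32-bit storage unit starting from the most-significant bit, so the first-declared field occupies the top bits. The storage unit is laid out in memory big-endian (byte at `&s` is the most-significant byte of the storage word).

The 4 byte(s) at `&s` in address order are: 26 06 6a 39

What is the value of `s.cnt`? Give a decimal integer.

1699

[0]=0x26 [1]=0x06 [2]=0x6a [3]=0x39 (big-endian) → word 0x26066a39
seq:1 @ bit 31 → (0x26066a39>>31)&0x1 = 0x0
opcode:15 @ bit 16 → (0x26066a39>>16)&0x7fff = 0x2606
cnt:12 @ bit 4 → (0x26066a39>>4)&0xfff = 0x6a3  ←
len:1 @ bit 3 → (0x26066a39>>3)&0x1 = 0x1
state:3 @ bit 0 → (0x26066a39>>0)&0x7 = 0x1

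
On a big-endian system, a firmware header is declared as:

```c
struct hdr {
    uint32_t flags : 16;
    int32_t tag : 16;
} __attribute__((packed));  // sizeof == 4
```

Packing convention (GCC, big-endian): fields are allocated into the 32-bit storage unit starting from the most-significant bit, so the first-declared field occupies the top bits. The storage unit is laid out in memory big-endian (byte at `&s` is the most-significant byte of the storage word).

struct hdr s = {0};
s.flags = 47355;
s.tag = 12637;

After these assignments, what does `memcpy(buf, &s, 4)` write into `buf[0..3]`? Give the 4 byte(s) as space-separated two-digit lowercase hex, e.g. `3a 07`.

flags (16b) val=47355 bits=0xb8fb at bit 16: 0xb8fb0000
tag (16b) val=12637 bits=0x315d at bit 0: 0xb8fb315d
word = 0xb8fb315d → big-endian bytes:
  [0]=0xb8  [1]=0xfb  [2]=0x31  [3]=0x5d

b8 fb 31 5d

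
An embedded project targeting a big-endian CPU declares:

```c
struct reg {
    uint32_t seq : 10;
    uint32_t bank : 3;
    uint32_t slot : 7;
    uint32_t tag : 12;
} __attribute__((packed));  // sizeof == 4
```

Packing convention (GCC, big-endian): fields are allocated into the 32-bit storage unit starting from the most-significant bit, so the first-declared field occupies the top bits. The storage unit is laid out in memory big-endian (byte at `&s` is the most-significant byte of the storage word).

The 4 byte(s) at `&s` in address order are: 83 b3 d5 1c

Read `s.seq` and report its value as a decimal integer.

526

[0]=0x83 [1]=0xb3 [2]=0xd5 [3]=0x1c (big-endian) → word 0x83b3d51c
seq [22+:10] = (word>>22) & 0x3ff = 526  ←
bank [19+:3] = (word>>19) & 0x7 = 6
slot [12+:7] = (word>>12) & 0x7f = 61
tag [0+:12] = (word>>0) & 0xfff = 1308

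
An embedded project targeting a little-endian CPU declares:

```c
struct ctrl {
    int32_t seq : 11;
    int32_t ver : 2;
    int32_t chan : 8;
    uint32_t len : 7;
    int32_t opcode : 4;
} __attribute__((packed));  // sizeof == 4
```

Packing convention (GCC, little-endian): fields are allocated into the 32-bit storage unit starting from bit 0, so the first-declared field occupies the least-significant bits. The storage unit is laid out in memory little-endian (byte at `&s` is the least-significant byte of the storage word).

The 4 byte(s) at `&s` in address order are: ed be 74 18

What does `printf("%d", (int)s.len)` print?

67

[0]=0xed [1]=0xbe [2]=0x74 [3]=0x18 (little-endian) → word 0x1874beed
seq [0+:11] = (word>>0) & 0x7ff = 1773
ver [11+:2] = (word>>11) & 0x3 = 3
chan [13+:8] = (word>>13) & 0xff = 165
len [21+:7] = (word>>21) & 0x7f = 67  ←
opcode [28+:4] = (word>>28) & 0xf = 1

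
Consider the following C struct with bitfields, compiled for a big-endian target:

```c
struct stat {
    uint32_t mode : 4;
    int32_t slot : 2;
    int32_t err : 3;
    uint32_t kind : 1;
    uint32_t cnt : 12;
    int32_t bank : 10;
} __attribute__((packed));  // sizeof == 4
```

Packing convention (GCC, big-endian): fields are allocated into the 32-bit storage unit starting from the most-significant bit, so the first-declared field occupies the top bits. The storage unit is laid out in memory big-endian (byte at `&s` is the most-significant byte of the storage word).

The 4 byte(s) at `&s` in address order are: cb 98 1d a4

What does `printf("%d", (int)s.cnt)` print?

[0]=0xcb [1]=0x98 [2]=0x1d [3]=0xa4 (big-endian) → word 0xcb981da4
mode [28+:4] = (word>>28) & 0xf = 12
slot [26+:2] = (word>>26) & 0x3 = 2
err [23+:3] = (word>>23) & 0x7 = 7
kind [22+:1] = (word>>22) & 0x1 = 0
cnt [10+:12] = (word>>10) & 0xfff = 1543  ←
bank [0+:10] = (word>>0) & 0x3ff = 420

1543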